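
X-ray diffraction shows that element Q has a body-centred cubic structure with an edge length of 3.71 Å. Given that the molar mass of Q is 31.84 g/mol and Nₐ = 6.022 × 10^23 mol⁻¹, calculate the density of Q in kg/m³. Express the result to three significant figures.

2070 kg/m³

A BCC unit cell contains Z = 2 atoms.
Cell volume: a³ = (3.71 Å)³ = (3.710 × 10^-8 cm)³ = 5.106 × 10^-23 cm³.
ρ = Z·M/(N_A·a³) = 2 × 31.84 / (6.022 × 10²³ × 5.106 × 10^-23) = 2.071 g/cm³ = 2070 kg/m³.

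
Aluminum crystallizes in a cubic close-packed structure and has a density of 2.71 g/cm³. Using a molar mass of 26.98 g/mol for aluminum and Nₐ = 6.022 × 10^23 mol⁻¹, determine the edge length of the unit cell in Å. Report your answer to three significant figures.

4.04 Å

With Z = 4 atoms per FCC cell, a³ = Z·M/(N_A·ρ) = 4 × 26.98 / (6.022 × 10²³ × 2.710 g/cm³) = 6.613 × 10^-23 cm³.
a = (6.613 × 10^-23)^(1/3) = 4.044 × 10^-8 cm = 4.04 Å.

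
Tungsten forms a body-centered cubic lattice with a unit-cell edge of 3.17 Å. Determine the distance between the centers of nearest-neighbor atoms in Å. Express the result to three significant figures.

In a BCC structure, atoms touch along the body diagonal, so √3·a = 4r; the nearest-neighbor distance equals 2r = 0.8660·a.
d = 0.8660 × 3.17 = 2.75 Å.

2.75 Å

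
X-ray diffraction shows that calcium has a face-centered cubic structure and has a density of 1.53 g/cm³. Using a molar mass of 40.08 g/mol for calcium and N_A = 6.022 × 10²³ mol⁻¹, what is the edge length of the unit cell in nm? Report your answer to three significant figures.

0.558 nm

With Z = 4 atoms per FCC cell, a³ = Z·M/(N_A·ρ) = 4 × 40.08 / (6.022 × 10²³ × 1.530 g/cm³) = 1.740 × 10^-22 cm³.
a = (1.740 × 10^-22)^(1/3) = 5.583 × 10^-8 cm = 0.558 nm.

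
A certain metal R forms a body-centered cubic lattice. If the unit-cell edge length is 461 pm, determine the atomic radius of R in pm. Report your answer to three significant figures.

200 pm

In a BCC lattice, atoms touch along the body diagonal, so √3·a = 4r.
r = √3·a/4 = 1.7321 × 461 / 4 = 200 pm.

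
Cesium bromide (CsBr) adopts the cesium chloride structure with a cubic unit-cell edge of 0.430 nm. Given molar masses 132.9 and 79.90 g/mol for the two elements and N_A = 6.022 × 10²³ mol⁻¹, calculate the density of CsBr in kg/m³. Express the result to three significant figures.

The cesium chloride structure contains Z = 1 formula unit per cell; M(CsBr) = 132.9 + 79.90 = 212.8 g/mol.
a³ = (4.300 × 10^-8 cm)³ = 7.951 × 10^-23 cm³.
ρ = 1 × 212.8 / (6.022 × 10²³ × 7.951 × 10^-23) = 4.445 g/cm³ = 4440 kg/m³.

4440 kg/m³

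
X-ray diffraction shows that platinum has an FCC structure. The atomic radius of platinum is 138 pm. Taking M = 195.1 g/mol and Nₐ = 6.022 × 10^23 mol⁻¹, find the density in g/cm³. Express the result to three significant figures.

21.8 g/cm³

In an FCC lattice, atoms touch along the face diagonal, so √2·a = 4r, giving a = 390.3 pm = 3.903 × 10^-8 cm.
With Z = 4, ρ = Z·M/(N_A·a³) = 4 × 195.1 / (6.022 × 10²³ × 5.947 × 10^-23) = 21.79 g/cm³.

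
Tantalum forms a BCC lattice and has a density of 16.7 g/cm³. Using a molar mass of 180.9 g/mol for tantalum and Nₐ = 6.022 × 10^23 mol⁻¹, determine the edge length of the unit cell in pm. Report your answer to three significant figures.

330 pm

With Z = 2 atoms per BCC cell, a³ = Z·M/(N_A·ρ) = 2 × 180.9 / (6.022 × 10²³ × 16.70 g/cm³) = 3.598 × 10^-23 cm³.
a = (3.598 × 10^-23)^(1/3) = 3.301 × 10^-8 cm = 330 pm.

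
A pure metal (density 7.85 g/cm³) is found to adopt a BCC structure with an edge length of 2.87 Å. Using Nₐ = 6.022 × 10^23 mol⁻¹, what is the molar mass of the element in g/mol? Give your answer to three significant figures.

55.9 g/mol

A BCC cell has Z = 2 atoms; a = 2.870 × 10^-8 cm.
M = ρ·N_A·a³/Z = 7.85 × 6.022 × 10²³ × 2.364 × 10^-23 / 2 = 55.9 g/mol.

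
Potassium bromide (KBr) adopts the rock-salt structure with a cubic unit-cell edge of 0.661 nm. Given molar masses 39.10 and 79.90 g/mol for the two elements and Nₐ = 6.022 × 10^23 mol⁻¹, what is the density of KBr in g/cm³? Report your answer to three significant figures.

The rock-salt structure contains Z = 4 formula units per cell; M(KBr) = 39.10 + 79.90 = 119.0 g/mol.
a³ = (6.610 × 10^-8 cm)³ = 2.888 × 10^-22 cm³.
ρ = 4 × 119.0 / (6.022 × 10²³ × 2.888 × 10^-22) = 2.737 g/cm³.

2.74 g/cm³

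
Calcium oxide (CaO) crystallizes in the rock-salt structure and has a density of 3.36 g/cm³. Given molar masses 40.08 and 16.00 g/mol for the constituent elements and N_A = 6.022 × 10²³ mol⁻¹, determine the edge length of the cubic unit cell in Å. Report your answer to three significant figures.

M(CaO) = 56.08 g/mol; Z = 4 formula units per cell.
a³ = Z·M/(N_A·ρ) = 4 × 56.08 / (6.022 × 10²³ × 3.36) = 1.109 × 10^-22 cm³, so a = 4.804 × 10^-8 cm = 4.80 Å.

4.80 Å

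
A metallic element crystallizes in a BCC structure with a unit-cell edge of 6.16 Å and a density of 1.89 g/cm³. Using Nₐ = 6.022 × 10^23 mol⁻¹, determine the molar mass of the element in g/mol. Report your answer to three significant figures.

A BCC cell has Z = 2 atoms; a = 6.160 × 10^-8 cm.
M = ρ·N_A·a³/Z = 1.89 × 6.022 × 10²³ × 2.337 × 10^-22 / 2 = 133 g/mol.

133 g/mol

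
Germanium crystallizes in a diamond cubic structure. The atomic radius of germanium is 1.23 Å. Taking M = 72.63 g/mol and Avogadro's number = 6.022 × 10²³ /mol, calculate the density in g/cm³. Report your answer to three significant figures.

In a diamond cubic lattice, nearest neighbors lie along the body diagonal with √3·a = 8r, giving a = 5.681 Å = 5.681 × 10^-8 cm.
With Z = 8, ρ = Z·M/(N_A·a³) = 8 × 72.63 / (6.022 × 10²³ × 1.834 × 10^-22) = 5.262 g/cm³.

5.26 g/cm³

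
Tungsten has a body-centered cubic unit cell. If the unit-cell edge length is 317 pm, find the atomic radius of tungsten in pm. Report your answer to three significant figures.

In a BCC lattice, atoms touch along the body diagonal, so √3·a = 4r.
r = √3·a/4 = 1.7321 × 317 / 4 = 137 pm.

137 pm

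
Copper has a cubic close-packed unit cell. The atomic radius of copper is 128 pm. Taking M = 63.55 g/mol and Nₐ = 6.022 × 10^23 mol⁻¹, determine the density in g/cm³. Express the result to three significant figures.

In an FCC lattice, atoms touch along the face diagonal, so √2·a = 4r, giving a = 362.0 pm = 3.620 × 10^-8 cm.
With Z = 4, ρ = Z·M/(N_A·a³) = 4 × 63.55 / (6.022 × 10²³ × 4.745 × 10^-23) = 8.895 g/cm³.

8.90 g/cm³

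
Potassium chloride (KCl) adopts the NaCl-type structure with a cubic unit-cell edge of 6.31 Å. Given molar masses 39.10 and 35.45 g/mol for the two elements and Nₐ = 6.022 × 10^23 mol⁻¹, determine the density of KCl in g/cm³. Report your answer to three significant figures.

1.97 g/cm³

The NaCl-type structure contains Z = 4 formula units per cell; M(KCl) = 39.10 + 35.45 = 74.55 g/mol.
a³ = (6.310 × 10^-8 cm)³ = 2.512 × 10^-22 cm³.
ρ = 4 × 74.55 / (6.022 × 10²³ × 2.512 × 10^-22) = 1.971 g/cm³.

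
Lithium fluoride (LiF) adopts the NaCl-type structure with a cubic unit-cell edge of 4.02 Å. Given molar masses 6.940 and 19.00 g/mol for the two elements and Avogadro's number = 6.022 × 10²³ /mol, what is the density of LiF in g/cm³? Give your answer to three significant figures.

The NaCl-type structure contains Z = 4 formula units per cell; M(LiF) = 6.940 + 19.00 = 25.94 g/mol.
a³ = (4.020 × 10^-8 cm)³ = 6.496 × 10^-23 cm³.
ρ = 4 × 25.94 / (6.022 × 10²³ × 6.496 × 10^-23) = 2.652 g/cm³.

2.65 g/cm³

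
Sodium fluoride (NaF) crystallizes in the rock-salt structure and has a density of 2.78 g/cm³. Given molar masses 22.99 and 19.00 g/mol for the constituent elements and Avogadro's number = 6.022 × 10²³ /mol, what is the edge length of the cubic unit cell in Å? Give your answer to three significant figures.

4.65 Å

M(NaF) = 41.99 g/mol; Z = 4 formula units per cell.
a³ = Z·M/(N_A·ρ) = 4 × 41.99 / (6.022 × 10²³ × 2.78) = 1.003 × 10^-22 cm³, so a = 4.647 × 10^-8 cm = 4.65 Å.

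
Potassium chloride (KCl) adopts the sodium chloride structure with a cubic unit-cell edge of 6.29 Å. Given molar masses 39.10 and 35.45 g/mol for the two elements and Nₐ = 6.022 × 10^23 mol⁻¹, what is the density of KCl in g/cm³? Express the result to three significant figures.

1.99 g/cm³

The sodium chloride structure contains Z = 4 formula units per cell; M(KCl) = 39.10 + 35.45 = 74.55 g/mol.
a³ = (6.290 × 10^-8 cm)³ = 2.489 × 10^-22 cm³.
ρ = 4 × 74.55 / (6.022 × 10²³ × 2.489 × 10^-22) = 1.990 g/cm³.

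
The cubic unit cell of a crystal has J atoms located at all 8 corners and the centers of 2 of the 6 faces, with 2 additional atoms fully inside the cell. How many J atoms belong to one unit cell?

Corner atoms are shared by 8 cells (1/8 each), face atoms by 2 (1/2 each), interior atoms are unshared.
Net atoms = 8 × 1/8 + 2 × 1/2 + 2 = 1 + 1 + 2 = 4.

4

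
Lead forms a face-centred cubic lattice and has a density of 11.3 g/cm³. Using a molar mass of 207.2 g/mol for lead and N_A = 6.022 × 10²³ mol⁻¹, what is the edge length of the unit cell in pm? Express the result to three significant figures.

496 pm

With Z = 4 atoms per FCC cell, a³ = Z·M/(N_A·ρ) = 4 × 207.2 / (6.022 × 10²³ × 11.30 g/cm³) = 1.218 × 10^-22 cm³.
a = (1.218 × 10^-22)^(1/3) = 4.957 × 10^-8 cm = 496 pm.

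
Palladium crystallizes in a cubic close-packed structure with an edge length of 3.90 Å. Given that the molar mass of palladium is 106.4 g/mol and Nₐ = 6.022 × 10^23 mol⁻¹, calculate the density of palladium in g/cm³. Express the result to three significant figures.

An FCC unit cell contains Z = 4 atoms.
Cell volume: a³ = (3.90 Å)³ = (3.900 × 10^-8 cm)³ = 5.932 × 10^-23 cm³.
ρ = Z·M/(N_A·a³) = 4 × 106.4 / (6.022 × 10²³ × 5.932 × 10^-23) = 11.91 g/cm³.

11.9 g/cm³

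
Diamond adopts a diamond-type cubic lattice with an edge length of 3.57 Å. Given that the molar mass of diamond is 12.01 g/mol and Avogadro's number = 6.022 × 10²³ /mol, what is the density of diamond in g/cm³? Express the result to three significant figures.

3.51 g/cm³

A diamond cubic unit cell contains Z = 8 atoms.
Cell volume: a³ = (3.57 Å)³ = (3.570 × 10^-8 cm)³ = 4.550 × 10^-23 cm³.
ρ = Z·M/(N_A·a³) = 8 × 12.01 / (6.022 × 10²³ × 4.550 × 10^-23) = 3.507 g/cm³.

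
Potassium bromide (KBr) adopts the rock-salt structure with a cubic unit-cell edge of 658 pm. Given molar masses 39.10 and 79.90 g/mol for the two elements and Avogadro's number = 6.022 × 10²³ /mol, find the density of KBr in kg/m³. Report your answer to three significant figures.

The rock-salt structure contains Z = 4 formula units per cell; M(KBr) = 39.10 + 79.90 = 119.0 g/mol.
a³ = (6.580 × 10^-8 cm)³ = 2.849 × 10^-22 cm³.
ρ = 4 × 119.0 / (6.022 × 10²³ × 2.849 × 10^-22) = 2.775 g/cm³ = 2770 kg/m³.

2770 kg/m³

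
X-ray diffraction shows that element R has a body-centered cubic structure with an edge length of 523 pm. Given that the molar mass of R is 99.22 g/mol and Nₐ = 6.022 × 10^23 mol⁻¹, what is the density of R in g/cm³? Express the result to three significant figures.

A BCC unit cell contains Z = 2 atoms.
Cell volume: a³ = (523 pm)³ = (5.230 × 10^-8 cm)³ = 1.431 × 10^-22 cm³.
ρ = Z·M/(N_A·a³) = 2 × 99.22 / (6.022 × 10²³ × 1.431 × 10^-22) = 2.303 g/cm³.

2.30 g/cm³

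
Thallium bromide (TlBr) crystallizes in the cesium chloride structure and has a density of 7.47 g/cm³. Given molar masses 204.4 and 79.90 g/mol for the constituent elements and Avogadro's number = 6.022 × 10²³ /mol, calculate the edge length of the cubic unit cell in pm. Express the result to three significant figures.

398 pm

M(TlBr) = 284.3 g/mol; Z = 1 formula unit per cell.
a³ = Z·M/(N_A·ρ) = 1 × 284.3 / (6.022 × 10²³ × 7.47) = 6.320 × 10^-23 cm³, so a = 3.983 × 10^-8 cm = 398 pm.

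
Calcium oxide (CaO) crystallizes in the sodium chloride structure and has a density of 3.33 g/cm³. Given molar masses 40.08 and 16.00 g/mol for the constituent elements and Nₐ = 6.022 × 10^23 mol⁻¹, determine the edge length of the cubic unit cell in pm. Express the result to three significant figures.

M(CaO) = 56.08 g/mol; Z = 4 formula units per cell.
a³ = Z·M/(N_A·ρ) = 4 × 56.08 / (6.022 × 10²³ × 3.33) = 1.119 × 10^-22 cm³, so a = 4.818 × 10^-8 cm = 482 pm.

482 pm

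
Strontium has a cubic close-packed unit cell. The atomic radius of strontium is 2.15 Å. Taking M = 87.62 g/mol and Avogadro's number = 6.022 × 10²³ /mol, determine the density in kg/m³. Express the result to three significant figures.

2590 kg/m³

In an FCC lattice, atoms touch along the face diagonal, so √2·a = 4r, giving a = 6.081 Å = 6.081 × 10^-8 cm.
With Z = 4, ρ = Z·M/(N_A·a³) = 4 × 87.62 / (6.022 × 10²³ × 2.249 × 10^-22) = 2.588 g/cm³ = 2590 kg/m³.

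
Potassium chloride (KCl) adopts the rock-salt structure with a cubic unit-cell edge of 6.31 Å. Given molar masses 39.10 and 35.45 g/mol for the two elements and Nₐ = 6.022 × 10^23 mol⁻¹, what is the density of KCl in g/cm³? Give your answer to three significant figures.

The rock-salt structure contains Z = 4 formula units per cell; M(KCl) = 39.10 + 35.45 = 74.55 g/mol.
a³ = (6.310 × 10^-8 cm)³ = 2.512 × 10^-22 cm³.
ρ = 4 × 74.55 / (6.022 × 10²³ × 2.512 × 10^-22) = 1.971 g/cm³.

1.97 g/cm³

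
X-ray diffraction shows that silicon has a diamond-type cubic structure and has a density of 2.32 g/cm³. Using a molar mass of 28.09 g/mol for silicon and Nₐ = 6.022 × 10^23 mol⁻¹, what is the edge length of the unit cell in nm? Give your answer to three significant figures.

With Z = 8 atoms per diamond cubic cell, a³ = Z·M/(N_A·ρ) = 8 × 28.09 / (6.022 × 10²³ × 2.320 g/cm³) = 1.608 × 10^-22 cm³.
a = (1.608 × 10^-22)^(1/3) = 5.438 × 10^-8 cm = 0.544 nm.

0.544 nm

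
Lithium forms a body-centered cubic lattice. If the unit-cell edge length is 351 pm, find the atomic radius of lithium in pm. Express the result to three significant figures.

In a BCC lattice, atoms touch along the body diagonal, so √3·a = 4r.
r = √3·a/4 = 1.7321 × 351 / 4 = 152 pm.

152 pm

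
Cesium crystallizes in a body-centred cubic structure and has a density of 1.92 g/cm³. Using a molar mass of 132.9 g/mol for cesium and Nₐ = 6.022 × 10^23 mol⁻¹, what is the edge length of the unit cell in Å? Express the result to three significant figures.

With Z = 2 atoms per BCC cell, a³ = Z·M/(N_A·ρ) = 2 × 132.9 / (6.022 × 10²³ × 1.920 g/cm³) = 2.299 × 10^-22 cm³.
a = (2.299 × 10^-22)^(1/3) = 6.126 × 10^-8 cm = 6.13 Å.

6.13 Å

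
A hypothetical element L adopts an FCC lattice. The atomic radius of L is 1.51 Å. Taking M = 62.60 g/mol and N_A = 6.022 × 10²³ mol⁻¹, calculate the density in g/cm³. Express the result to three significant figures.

5.34 g/cm³

In an FCC lattice, atoms touch along the face diagonal, so √2·a = 4r, giving a = 4.271 Å = 4.271 × 10^-8 cm.
With Z = 4, ρ = Z·M/(N_A·a³) = 4 × 62.60 / (6.022 × 10²³ × 7.791 × 10^-23) = 5.337 g/cm³.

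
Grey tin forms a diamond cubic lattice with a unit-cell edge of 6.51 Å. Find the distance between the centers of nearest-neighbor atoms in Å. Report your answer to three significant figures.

In a diamond cubic structure, nearest neighbors lie along the body diagonal with √3·a = 8r; the nearest-neighbor distance equals 2r = 0.4330·a.
d = 0.4330 × 6.51 = 2.82 Å.

2.82 Å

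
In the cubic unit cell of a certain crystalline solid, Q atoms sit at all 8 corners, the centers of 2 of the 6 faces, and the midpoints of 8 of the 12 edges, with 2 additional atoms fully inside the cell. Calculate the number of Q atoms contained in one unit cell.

Corner atoms are shared by 8 cells (1/8 each), face atoms by 2 (1/2 each), edge atoms by 4 (1/4 each), interior atoms are unshared.
Net atoms = 8 × 1/8 + 2 × 1/2 + 8 × 1/4 + 2 = 1 + 1 + 2 + 2 = 6.

6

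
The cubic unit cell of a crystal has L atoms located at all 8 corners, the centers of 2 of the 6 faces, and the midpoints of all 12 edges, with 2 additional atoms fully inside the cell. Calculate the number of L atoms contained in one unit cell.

7

Corner atoms are shared by 8 cells (1/8 each), face atoms by 2 (1/2 each), edge atoms by 4 (1/4 each), interior atoms are unshared.
Net atoms = 8 × 1/8 + 2 × 1/2 + 12 × 1/4 + 2 = 1 + 1 + 3 + 2 = 7.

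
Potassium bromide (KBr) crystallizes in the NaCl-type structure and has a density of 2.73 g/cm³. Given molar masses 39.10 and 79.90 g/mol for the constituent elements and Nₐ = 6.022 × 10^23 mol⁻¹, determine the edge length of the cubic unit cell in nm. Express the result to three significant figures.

M(KBr) = 119.0 g/mol; Z = 4 formula units per cell.
a³ = Z·M/(N_A·ρ) = 4 × 119.0 / (6.022 × 10²³ × 2.73) = 2.895 × 10^-22 cm³, so a = 6.616 × 10^-8 cm = 0.662 nm.

0.662 nm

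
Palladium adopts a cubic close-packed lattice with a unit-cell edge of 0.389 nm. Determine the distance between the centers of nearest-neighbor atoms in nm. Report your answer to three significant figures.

In an FCC structure, atoms touch along the face diagonal, so √2·a = 4r; the nearest-neighbor distance equals 2r = 0.7071·a.
d = 0.7071 × 0.389 = 0.275 nm.

0.275 nm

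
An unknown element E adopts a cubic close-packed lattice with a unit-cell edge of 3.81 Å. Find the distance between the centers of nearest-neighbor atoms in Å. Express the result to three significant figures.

In an FCC structure, atoms touch along the face diagonal, so √2·a = 4r; the nearest-neighbor distance equals 2r = 0.7071·a.
d = 0.7071 × 3.81 = 2.69 Å.

2.69 Å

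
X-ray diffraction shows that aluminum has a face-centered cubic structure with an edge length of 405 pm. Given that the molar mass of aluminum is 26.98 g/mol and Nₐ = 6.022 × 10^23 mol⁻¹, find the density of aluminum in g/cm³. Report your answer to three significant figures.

2.70 g/cm³

An FCC unit cell contains Z = 4 atoms.
Cell volume: a³ = (405 pm)³ = (4.050 × 10^-8 cm)³ = 6.643 × 10^-23 cm³.
ρ = Z·M/(N_A·a³) = 4 × 26.98 / (6.022 × 10²³ × 6.643 × 10^-23) = 2.698 g/cm³.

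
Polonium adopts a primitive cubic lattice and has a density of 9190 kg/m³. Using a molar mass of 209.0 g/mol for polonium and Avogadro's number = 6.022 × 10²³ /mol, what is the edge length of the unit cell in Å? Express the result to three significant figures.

With Z = 1 atom per simple cubic cell, a³ = Z·M/(N_A·ρ) = 1 × 209.0 / (6.022 × 10²³ × 9.190 g/cm³) = 3.777 × 10^-23 cm³.
a = (3.777 × 10^-23)^(1/3) = 3.355 × 10^-8 cm = 3.36 Å.

3.36 Å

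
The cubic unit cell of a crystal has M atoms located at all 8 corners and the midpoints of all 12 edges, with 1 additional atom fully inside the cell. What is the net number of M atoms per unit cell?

Corner atoms are shared by 8 cells (1/8 each), edge atoms by 4 (1/4 each), interior atoms are unshared.
Net atoms = 8 × 1/8 + 12 × 1/4 + 1 = 1 + 3 + 1 = 5.

5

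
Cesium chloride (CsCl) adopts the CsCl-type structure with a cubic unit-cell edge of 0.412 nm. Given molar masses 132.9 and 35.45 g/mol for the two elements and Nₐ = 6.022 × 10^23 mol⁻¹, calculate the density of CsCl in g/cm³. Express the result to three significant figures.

4.00 g/cm³

The CsCl-type structure contains Z = 1 formula unit per cell; M(CsCl) = 132.9 + 35.45 = 168.35 g/mol.
a³ = (4.120 × 10^-8 cm)³ = 6.993 × 10^-23 cm³.
ρ = 1 × 168.35 / (6.022 × 10²³ × 6.993 × 10^-23) = 3.997 g/cm³.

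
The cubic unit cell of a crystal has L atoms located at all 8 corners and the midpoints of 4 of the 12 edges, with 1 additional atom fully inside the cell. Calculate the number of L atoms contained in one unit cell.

Corner atoms are shared by 8 cells (1/8 each), edge atoms by 4 (1/4 each), interior atoms are unshared.
Net atoms = 8 × 1/8 + 4 × 1/4 + 1 = 1 + 1 + 1 = 3.

3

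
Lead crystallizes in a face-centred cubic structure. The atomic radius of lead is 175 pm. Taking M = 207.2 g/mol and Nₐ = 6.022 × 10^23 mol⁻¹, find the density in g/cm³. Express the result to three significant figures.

11.3 g/cm³

In an FCC lattice, atoms touch along the face diagonal, so √2·a = 4r, giving a = 495.0 pm = 4.950 × 10^-8 cm.
With Z = 4, ρ = Z·M/(N_A·a³) = 4 × 207.2 / (6.022 × 10²³ × 1.213 × 10^-22) = 11.35 g/cm³.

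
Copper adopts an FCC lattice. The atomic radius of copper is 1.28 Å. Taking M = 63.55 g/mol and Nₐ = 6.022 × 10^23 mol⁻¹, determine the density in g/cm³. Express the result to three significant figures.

In an FCC lattice, atoms touch along the face diagonal, so √2·a = 4r, giving a = 3.620 Å = 3.620 × 10^-8 cm.
With Z = 4, ρ = Z·M/(N_A·a³) = 4 × 63.55 / (6.022 × 10²³ × 4.745 × 10^-23) = 8.895 g/cm³.

8.90 g/cm³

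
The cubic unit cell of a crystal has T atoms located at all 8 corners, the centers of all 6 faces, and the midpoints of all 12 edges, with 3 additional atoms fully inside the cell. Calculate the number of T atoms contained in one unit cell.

Corner atoms are shared by 8 cells (1/8 each), face atoms by 2 (1/2 each), edge atoms by 4 (1/4 each), interior atoms are unshared.
Net atoms = 8 × 1/8 + 6 × 1/2 + 12 × 1/4 + 3 = 1 + 3 + 3 + 3 = 10.

10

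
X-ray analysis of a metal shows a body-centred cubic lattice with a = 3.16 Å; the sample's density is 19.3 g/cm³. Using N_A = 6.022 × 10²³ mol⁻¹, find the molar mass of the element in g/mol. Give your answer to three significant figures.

183 g/mol

A BCC cell has Z = 2 atoms; a = 3.160 × 10^-8 cm.
M = ρ·N_A·a³/Z = 19.3 × 6.022 × 10²³ × 3.155 × 10^-23 / 2 = 183 g/mol.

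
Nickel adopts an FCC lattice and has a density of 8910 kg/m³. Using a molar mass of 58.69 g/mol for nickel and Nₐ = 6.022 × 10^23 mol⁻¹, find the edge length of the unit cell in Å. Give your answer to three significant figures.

With Z = 4 atoms per FCC cell, a³ = Z·M/(N_A·ρ) = 4 × 58.69 / (6.022 × 10²³ × 8.910 g/cm³) = 4.375 × 10^-23 cm³.
a = (4.375 × 10^-23)^(1/3) = 3.524 × 10^-8 cm = 3.52 Å.

3.52 Å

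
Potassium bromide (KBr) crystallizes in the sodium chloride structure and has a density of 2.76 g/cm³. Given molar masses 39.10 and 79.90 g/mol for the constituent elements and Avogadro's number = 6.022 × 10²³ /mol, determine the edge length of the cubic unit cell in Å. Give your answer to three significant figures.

M(KBr) = 119.0 g/mol; Z = 4 formula units per cell.
a³ = Z·M/(N_A·ρ) = 4 × 119.0 / (6.022 × 10²³ × 2.76) = 2.864 × 10^-22 cm³, so a = 6.592 × 10^-8 cm = 6.59 Å.

6.59 Å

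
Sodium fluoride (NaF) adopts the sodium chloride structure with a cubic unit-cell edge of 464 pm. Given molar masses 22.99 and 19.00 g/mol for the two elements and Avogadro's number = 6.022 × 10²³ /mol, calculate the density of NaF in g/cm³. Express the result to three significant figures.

2.79 g/cm³

The sodium chloride structure contains Z = 4 formula units per cell; M(NaF) = 22.99 + 19.00 = 41.99 g/mol.
a³ = (4.640 × 10^-8 cm)³ = 9.990 × 10^-23 cm³.
ρ = 4 × 41.99 / (6.022 × 10²³ × 9.990 × 10^-23) = 2.792 g/cm³.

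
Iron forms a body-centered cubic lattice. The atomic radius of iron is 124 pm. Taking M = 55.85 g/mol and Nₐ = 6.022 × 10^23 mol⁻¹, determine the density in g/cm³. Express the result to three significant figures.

In a BCC lattice, atoms touch along the body diagonal, so √3·a = 4r, giving a = 286.4 pm = 2.864 × 10^-8 cm.
With Z = 2, ρ = Z·M/(N_A·a³) = 2 × 55.85 / (6.022 × 10²³ × 2.348 × 10^-23) = 7.899 g/cm³.

7.90 g/cm³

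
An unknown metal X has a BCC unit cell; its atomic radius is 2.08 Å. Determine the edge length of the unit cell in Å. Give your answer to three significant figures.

4.80 Å

In a BCC lattice, atoms touch along the body diagonal, so √3·a = 4r.
a = 4r/√3 = 4 × 2.08 / 1.7321 = 4.80 Å.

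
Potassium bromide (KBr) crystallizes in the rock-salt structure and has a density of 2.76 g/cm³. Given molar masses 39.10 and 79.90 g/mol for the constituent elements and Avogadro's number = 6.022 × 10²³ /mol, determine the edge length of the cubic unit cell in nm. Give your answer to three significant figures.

0.659 nm

M(KBr) = 119.0 g/mol; Z = 4 formula units per cell.
a³ = Z·M/(N_A·ρ) = 4 × 119.0 / (6.022 × 10²³ × 2.76) = 2.864 × 10^-22 cm³, so a = 6.592 × 10^-8 cm = 0.659 nm.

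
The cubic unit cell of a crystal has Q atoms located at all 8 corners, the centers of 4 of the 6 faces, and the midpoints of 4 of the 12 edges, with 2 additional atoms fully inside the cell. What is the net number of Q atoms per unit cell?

6

Corner atoms are shared by 8 cells (1/8 each), face atoms by 2 (1/2 each), edge atoms by 4 (1/4 each), interior atoms are unshared.
Net atoms = 8 × 1/8 + 4 × 1/2 + 4 × 1/4 + 2 = 1 + 2 + 1 + 2 = 6.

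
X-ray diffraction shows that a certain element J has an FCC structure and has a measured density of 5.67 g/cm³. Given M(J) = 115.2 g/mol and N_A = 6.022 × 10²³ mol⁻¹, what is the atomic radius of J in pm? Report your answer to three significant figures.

181 pm

For an FCC cell (Z = 4), a³ = Z·M/(N_A·ρ) = 4 × 115.2 / (6.022 × 10²³ × 5.670) = 1.350 × 10^-22 cm³, so a = 5.129 × 10^-8 cm = 512.9 pm.
Atoms touch along the face diagonal, so √2·a = 4r, so r = 0.3536 × a = 181 pm.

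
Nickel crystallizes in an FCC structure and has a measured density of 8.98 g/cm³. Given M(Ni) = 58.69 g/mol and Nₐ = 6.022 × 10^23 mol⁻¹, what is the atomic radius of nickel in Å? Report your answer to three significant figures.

For an FCC cell (Z = 4), a³ = Z·M/(N_A·ρ) = 4 × 58.69 / (6.022 × 10²³ × 8.980) = 4.341 × 10^-23 cm³, so a = 3.515 × 10^-8 cm = 3.515 Å.
Atoms touch along the face diagonal, so √2·a = 4r, so r = 0.3536 × a = 1.24 Å.

1.24 Å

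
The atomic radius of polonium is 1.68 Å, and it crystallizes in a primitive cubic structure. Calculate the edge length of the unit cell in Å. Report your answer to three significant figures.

3.36 Å

In a simple cubic lattice, atoms touch along the cell edge, so a = 2r.
a = 2r = 2 × 1.68 = 3.36 Å.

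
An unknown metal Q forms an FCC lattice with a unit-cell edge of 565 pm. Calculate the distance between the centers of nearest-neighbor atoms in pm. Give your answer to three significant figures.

In an FCC structure, atoms touch along the face diagonal, so √2·a = 4r; the nearest-neighbor distance equals 2r = 0.7071·a.
d = 0.7071 × 565 = 400 pm.

400 pm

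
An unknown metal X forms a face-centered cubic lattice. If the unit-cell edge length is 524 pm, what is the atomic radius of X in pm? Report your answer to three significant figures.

185 pm

In an FCC lattice, atoms touch along the face diagonal, so √2·a = 4r.
r = √2·a/4 = 1.4142 × 524 / 4 = 185 pm.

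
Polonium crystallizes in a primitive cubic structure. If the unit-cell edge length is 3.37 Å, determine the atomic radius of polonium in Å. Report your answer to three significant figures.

In a simple cubic lattice, atoms touch along the cell edge, so a = 2r.
r = a/2 = 3.37/2 = 1.69 Å.

1.69 Å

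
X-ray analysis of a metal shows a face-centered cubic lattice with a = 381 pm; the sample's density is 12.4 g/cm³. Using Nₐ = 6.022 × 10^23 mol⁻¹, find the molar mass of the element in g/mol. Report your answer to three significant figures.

An FCC cell has Z = 4 atoms; a = 3.810 × 10^-8 cm.
M = ρ·N_A·a³/Z = 12.4 × 6.022 × 10²³ × 5.531 × 10^-23 / 4 = 103 g/mol.

103 g/mol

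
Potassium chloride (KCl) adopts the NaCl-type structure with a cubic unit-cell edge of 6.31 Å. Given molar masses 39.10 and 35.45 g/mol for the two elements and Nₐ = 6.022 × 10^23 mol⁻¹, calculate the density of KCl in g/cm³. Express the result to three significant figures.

1.97 g/cm³

The NaCl-type structure contains Z = 4 formula units per cell; M(KCl) = 39.10 + 35.45 = 74.55 g/mol.
a³ = (6.310 × 10^-8 cm)³ = 2.512 × 10^-22 cm³.
ρ = 4 × 74.55 / (6.022 × 10²³ × 2.512 × 10^-22) = 1.971 g/cm³.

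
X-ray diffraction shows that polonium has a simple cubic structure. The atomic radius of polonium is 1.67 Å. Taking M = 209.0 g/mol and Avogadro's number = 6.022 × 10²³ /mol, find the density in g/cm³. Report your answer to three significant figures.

9.31 g/cm³

In a simple cubic lattice, atoms touch along the cell edge, so a = 2r, giving a = 3.340 Å = 3.340 × 10^-8 cm.
With Z = 1, ρ = Z·M/(N_A·a³) = 1 × 209.0 / (6.022 × 10²³ × 3.726 × 10^-23) = 9.315 g/cm³.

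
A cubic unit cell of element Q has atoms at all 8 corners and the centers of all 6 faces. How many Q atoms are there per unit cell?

4

Corner atoms are shared by 8 cells (1/8 each), face atoms by 2 (1/2 each).
Net atoms = 8 × 1/8 + 6 × 1/2 = 1 + 3 = 4.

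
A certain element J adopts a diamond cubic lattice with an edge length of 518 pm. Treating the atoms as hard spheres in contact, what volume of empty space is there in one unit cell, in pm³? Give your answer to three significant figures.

9.17 × 10^7 pm³

In a diamond cubic lattice nearest neighbors lie along the body diagonal with √3·a = 8r, so r = 0.2165a = 112.2 pm.
V_cell = a³ = 1.390 × 10^8 pm³; V_atoms = 8 × (4/3)πr³ = 4.727 × 10^7 pm³.
Empty space = 1.390 × 10^8 − 4.727 × 10^7 = 9.17 × 10^7 pm³.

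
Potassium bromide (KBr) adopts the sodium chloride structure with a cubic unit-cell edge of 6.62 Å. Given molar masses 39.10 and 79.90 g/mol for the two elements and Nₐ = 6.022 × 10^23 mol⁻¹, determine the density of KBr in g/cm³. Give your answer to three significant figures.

2.72 g/cm³

The sodium chloride structure contains Z = 4 formula units per cell; M(KBr) = 39.10 + 79.90 = 119.0 g/mol.
a³ = (6.620 × 10^-8 cm)³ = 2.901 × 10^-22 cm³.
ρ = 4 × 119.0 / (6.022 × 10²³ × 2.901 × 10^-22) = 2.725 g/cm³.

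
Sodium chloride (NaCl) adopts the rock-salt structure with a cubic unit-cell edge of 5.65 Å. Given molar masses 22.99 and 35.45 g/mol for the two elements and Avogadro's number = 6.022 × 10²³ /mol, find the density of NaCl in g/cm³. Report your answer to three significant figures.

The rock-salt structure contains Z = 4 formula units per cell; M(NaCl) = 22.99 + 35.45 = 58.44 g/mol.
a³ = (5.650 × 10^-8 cm)³ = 1.804 × 10^-22 cm³.
ρ = 4 × 58.44 / (6.022 × 10²³ × 1.804 × 10^-22) = 2.152 g/cm³.

2.15 g/cm³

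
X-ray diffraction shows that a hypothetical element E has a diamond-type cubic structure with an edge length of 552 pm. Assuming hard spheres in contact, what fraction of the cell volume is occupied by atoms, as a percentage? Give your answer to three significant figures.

In a diamond cubic lattice nearest neighbors lie along the body diagonal with √3·a = 8r, so r = 0.2165a = 119.5 pm.
Packing fraction = Z·(4/3)πr³ / a³ = 8 × (4/3)π × (119.5)³ / (552)³ = 0.3401 = 34.0%.

34.0%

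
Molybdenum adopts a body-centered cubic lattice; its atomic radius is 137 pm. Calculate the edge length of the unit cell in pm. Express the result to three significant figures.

316 pm

In a BCC lattice, atoms touch along the body diagonal, so √3·a = 4r.
a = 4r/√3 = 4 × 137 / 1.7321 = 316 pm.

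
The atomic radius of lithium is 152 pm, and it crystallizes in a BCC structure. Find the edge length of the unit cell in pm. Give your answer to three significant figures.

351 pm

In a BCC lattice, atoms touch along the body diagonal, so √3·a = 4r.
a = 4r/√3 = 4 × 152 / 1.7321 = 351 pm.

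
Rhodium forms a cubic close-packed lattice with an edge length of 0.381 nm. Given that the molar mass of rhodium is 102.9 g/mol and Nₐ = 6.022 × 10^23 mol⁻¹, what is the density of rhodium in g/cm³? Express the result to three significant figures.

An FCC unit cell contains Z = 4 atoms.
Cell volume: a³ = (0.381 nm)³ = (3.810 × 10^-8 cm)³ = 5.531 × 10^-23 cm³.
ρ = Z·M/(N_A·a³) = 4 × 102.9 / (6.022 × 10²³ × 5.531 × 10^-23) = 12.36 g/cm³.

12.4 g/cm³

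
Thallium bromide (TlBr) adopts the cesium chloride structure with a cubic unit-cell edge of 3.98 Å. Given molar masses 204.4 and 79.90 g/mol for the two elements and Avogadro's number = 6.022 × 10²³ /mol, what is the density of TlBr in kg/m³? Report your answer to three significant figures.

The cesium chloride structure contains Z = 1 formula unit per cell; M(TlBr) = 204.4 + 79.90 = 284.3 g/mol.
a³ = (3.980 × 10^-8 cm)³ = 6.304 × 10^-23 cm³.
ρ = 1 × 284.3 / (6.022 × 10²³ × 6.304 × 10^-23) = 7.488 g/cm³ = 7490 kg/m³.

7490 kg/m³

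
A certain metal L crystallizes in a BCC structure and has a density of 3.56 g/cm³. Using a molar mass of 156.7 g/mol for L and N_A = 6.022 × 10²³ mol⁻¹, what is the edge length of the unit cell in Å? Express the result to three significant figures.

With Z = 2 atoms per BCC cell, a³ = Z·M/(N_A·ρ) = 2 × 156.7 / (6.022 × 10²³ × 3.560 g/cm³) = 1.462 × 10^-22 cm³.
a = (1.462 × 10^-22)^(1/3) = 5.268 × 10^-8 cm = 5.27 Å.

5.27 Å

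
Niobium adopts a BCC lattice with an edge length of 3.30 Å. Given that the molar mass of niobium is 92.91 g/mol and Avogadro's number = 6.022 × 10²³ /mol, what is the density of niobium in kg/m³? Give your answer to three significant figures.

A BCC unit cell contains Z = 2 atoms.
Cell volume: a³ = (3.30 Å)³ = (3.300 × 10^-8 cm)³ = 3.594 × 10^-23 cm³.
ρ = Z·M/(N_A·a³) = 2 × 92.91 / (6.022 × 10²³ × 3.594 × 10^-23) = 8.586 g/cm³ = 8590 kg/m³.

8590 kg/m³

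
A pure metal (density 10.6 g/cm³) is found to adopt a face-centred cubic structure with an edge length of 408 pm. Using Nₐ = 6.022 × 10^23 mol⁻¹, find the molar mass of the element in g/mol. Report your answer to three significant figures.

An FCC cell has Z = 4 atoms; a = 4.080 × 10^-8 cm.
M = ρ·N_A·a³/Z = 10.6 × 6.022 × 10²³ × 6.792 × 10^-23 / 4 = 108 g/mol.

108 g/mol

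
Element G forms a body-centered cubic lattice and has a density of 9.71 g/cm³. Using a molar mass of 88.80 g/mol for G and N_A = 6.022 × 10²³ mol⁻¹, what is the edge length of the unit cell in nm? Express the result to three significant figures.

0.312 nm

With Z = 2 atoms per BCC cell, a³ = Z·M/(N_A·ρ) = 2 × 88.80 / (6.022 × 10²³ × 9.710 g/cm³) = 3.037 × 10^-23 cm³.
a = (3.037 × 10^-23)^(1/3) = 3.120 × 10^-8 cm = 0.312 nm.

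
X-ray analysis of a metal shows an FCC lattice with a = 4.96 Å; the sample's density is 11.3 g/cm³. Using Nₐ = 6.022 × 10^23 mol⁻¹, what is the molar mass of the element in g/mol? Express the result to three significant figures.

208 g/mol

An FCC cell has Z = 4 atoms; a = 4.960 × 10^-8 cm.
M = ρ·N_A·a³/Z = 11.3 × 6.022 × 10²³ × 1.220 × 10^-22 / 4 = 208 g/mol.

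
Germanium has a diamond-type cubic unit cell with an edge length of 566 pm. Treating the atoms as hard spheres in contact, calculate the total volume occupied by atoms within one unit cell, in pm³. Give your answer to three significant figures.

6.17 × 10^7 pm³

In a diamond cubic lattice nearest neighbors lie along the body diagonal with √3·a = 8r, so r = 0.2165a = 122.5 pm.
V_atoms = Z × (4/3)πr³ = 8 × (4/3)π × (122.5)³ = 6.17 × 10^7 pm³.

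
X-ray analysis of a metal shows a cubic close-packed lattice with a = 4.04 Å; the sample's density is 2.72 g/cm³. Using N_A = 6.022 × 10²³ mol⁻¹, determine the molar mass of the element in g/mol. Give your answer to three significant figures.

An FCC cell has Z = 4 atoms; a = 4.040 × 10^-8 cm.
M = ρ·N_A·a³/Z = 2.72 × 6.022 × 10²³ × 6.594 × 10^-23 / 4 = 27.0 g/mol.

27.0 g/mol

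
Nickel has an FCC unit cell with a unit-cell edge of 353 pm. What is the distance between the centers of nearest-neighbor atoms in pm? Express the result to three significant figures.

250 pm

In an FCC structure, atoms touch along the face diagonal, so √2·a = 4r; the nearest-neighbor distance equals 2r = 0.7071·a.
d = 0.7071 × 353 = 250 pm.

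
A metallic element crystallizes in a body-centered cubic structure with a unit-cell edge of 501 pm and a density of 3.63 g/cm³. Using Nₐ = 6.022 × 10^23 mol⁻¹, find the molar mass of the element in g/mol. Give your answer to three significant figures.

137 g/mol

A BCC cell has Z = 2 atoms; a = 5.010 × 10^-8 cm.
M = ρ·N_A·a³/Z = 3.63 × 6.022 × 10²³ × 1.258 × 10^-22 / 2 = 137 g/mol.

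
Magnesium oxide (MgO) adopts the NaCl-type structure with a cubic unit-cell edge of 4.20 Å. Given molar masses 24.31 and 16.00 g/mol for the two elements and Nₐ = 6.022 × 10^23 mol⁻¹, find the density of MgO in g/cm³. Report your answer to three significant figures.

3.61 g/cm³

The NaCl-type structure contains Z = 4 formula units per cell; M(MgO) = 24.31 + 16.00 = 40.31 g/mol.
a³ = (4.200 × 10^-8 cm)³ = 7.409 × 10^-23 cm³.
ρ = 4 × 40.31 / (6.022 × 10²³ × 7.409 × 10^-23) = 3.614 g/cm³.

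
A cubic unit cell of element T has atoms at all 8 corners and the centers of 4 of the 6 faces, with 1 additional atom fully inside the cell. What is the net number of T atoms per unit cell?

Corner atoms are shared by 8 cells (1/8 each), face atoms by 2 (1/2 each), interior atoms are unshared.
Net atoms = 8 × 1/8 + 4 × 1/2 + 1 = 1 + 2 + 1 = 4.

4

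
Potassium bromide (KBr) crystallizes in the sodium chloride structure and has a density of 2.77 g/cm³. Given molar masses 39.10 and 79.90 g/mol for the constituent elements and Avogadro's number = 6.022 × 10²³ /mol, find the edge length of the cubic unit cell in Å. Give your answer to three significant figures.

M(KBr) = 119.0 g/mol; Z = 4 formula units per cell.
a³ = Z·M/(N_A·ρ) = 4 × 119.0 / (6.022 × 10²³ × 2.77) = 2.854 × 10^-22 cm³, so a = 6.584 × 10^-8 cm = 6.58 Å.

6.58 Å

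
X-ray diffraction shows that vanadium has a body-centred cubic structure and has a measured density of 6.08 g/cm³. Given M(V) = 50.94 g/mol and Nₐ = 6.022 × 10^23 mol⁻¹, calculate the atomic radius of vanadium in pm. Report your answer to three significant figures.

131 pm

For a BCC cell (Z = 2), a³ = Z·M/(N_A·ρ) = 2 × 50.94 / (6.022 × 10²³ × 6.080) = 2.783 × 10^-23 cm³, so a = 3.030 × 10^-8 cm = 303.0 pm.
Atoms touch along the body diagonal, so √3·a = 4r, so r = 0.4330 × a = 131 pm.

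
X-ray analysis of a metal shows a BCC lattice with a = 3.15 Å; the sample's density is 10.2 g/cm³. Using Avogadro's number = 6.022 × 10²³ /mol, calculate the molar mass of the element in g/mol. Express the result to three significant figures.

96.0 g/mol

A BCC cell has Z = 2 atoms; a = 3.150 × 10^-8 cm.
M = ρ·N_A·a³/Z = 10.2 × 6.022 × 10²³ × 3.126 × 10^-23 / 2 = 96.0 g/mol.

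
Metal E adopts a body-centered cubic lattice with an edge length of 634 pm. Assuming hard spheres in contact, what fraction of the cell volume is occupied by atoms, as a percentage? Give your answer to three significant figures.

In a BCC lattice atoms touch along the body diagonal, so √3·a = 4r, so r = 0.4330a = 274.5 pm.
Packing fraction = Z·(4/3)πr³ / a³ = 2 × (4/3)π × (274.5)³ / (634)³ = 0.6802 = 68.0%.

68.0%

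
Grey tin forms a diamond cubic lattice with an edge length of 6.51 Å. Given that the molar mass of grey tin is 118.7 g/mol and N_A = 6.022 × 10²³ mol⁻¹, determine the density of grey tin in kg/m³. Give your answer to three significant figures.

5720 kg/m³

A diamond cubic unit cell contains Z = 8 atoms.
Cell volume: a³ = (6.51 Å)³ = (6.510 × 10^-8 cm)³ = 2.759 × 10^-22 cm³.
ρ = Z·M/(N_A·a³) = 8 × 118.7 / (6.022 × 10²³ × 2.759 × 10^-22) = 5.716 g/cm³ = 5720 kg/m³.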